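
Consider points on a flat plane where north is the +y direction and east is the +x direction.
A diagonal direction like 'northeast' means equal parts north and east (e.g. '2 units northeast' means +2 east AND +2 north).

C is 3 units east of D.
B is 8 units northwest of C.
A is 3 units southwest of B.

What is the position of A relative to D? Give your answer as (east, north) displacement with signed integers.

Place D at the origin (east=0, north=0).
  C is 3 units east of D: delta (east=+3, north=+0); C at (east=3, north=0).
  B is 8 units northwest of C: delta (east=-8, north=+8); B at (east=-5, north=8).
  A is 3 units southwest of B: delta (east=-3, north=-3); A at (east=-8, north=5).
Therefore A relative to D: (east=-8, north=5).

Answer: A is at (east=-8, north=5) relative to D.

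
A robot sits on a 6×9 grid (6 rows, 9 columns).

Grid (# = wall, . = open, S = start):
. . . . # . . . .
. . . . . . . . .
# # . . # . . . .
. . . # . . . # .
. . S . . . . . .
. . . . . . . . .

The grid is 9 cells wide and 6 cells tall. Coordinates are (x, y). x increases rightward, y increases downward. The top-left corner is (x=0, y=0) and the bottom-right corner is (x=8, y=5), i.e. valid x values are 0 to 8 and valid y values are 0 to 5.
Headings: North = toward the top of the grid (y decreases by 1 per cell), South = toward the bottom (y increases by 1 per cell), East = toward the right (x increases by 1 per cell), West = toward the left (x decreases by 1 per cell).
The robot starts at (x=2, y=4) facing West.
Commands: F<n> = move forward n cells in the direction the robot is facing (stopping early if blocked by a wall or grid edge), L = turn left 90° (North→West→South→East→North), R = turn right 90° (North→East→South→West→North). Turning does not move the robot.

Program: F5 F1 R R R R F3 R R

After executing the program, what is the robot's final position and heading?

Answer: Final position: (x=0, y=4), facing East

Derivation:
Start: (x=2, y=4), facing West
  F5: move forward 2/5 (blocked), now at (x=0, y=4)
  F1: move forward 0/1 (blocked), now at (x=0, y=4)
  R: turn right, now facing North
  R: turn right, now facing East
  R: turn right, now facing South
  R: turn right, now facing West
  F3: move forward 0/3 (blocked), now at (x=0, y=4)
  R: turn right, now facing North
  R: turn right, now facing East
Final: (x=0, y=4), facing East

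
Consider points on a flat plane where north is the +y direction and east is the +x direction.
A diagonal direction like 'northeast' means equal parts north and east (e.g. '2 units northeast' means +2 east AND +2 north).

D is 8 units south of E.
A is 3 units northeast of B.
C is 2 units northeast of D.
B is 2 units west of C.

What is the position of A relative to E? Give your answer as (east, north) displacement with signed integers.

Answer: A is at (east=3, north=-3) relative to E.

Derivation:
Place E at the origin (east=0, north=0).
  D is 8 units south of E: delta (east=+0, north=-8); D at (east=0, north=-8).
  C is 2 units northeast of D: delta (east=+2, north=+2); C at (east=2, north=-6).
  B is 2 units west of C: delta (east=-2, north=+0); B at (east=0, north=-6).
  A is 3 units northeast of B: delta (east=+3, north=+3); A at (east=3, north=-3).
Therefore A relative to E: (east=3, north=-3).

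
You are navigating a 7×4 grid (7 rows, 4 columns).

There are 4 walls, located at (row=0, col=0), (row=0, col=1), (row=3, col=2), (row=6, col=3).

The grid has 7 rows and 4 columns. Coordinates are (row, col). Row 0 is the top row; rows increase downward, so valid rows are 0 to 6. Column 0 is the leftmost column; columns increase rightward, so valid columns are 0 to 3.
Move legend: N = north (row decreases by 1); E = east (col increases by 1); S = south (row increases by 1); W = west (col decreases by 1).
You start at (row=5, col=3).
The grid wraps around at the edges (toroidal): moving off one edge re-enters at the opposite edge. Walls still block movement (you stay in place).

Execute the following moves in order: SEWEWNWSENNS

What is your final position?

Start: (row=5, col=3)
  S (south): blocked, stay at (row=5, col=3)
  E (east): (row=5, col=3) -> (row=5, col=0)
  W (west): (row=5, col=0) -> (row=5, col=3)
  E (east): (row=5, col=3) -> (row=5, col=0)
  W (west): (row=5, col=0) -> (row=5, col=3)
  N (north): (row=5, col=3) -> (row=4, col=3)
  W (west): (row=4, col=3) -> (row=4, col=2)
  S (south): (row=4, col=2) -> (row=5, col=2)
  E (east): (row=5, col=2) -> (row=5, col=3)
  N (north): (row=5, col=3) -> (row=4, col=3)
  N (north): (row=4, col=3) -> (row=3, col=3)
  S (south): (row=3, col=3) -> (row=4, col=3)
Final: (row=4, col=3)

Answer: Final position: (row=4, col=3)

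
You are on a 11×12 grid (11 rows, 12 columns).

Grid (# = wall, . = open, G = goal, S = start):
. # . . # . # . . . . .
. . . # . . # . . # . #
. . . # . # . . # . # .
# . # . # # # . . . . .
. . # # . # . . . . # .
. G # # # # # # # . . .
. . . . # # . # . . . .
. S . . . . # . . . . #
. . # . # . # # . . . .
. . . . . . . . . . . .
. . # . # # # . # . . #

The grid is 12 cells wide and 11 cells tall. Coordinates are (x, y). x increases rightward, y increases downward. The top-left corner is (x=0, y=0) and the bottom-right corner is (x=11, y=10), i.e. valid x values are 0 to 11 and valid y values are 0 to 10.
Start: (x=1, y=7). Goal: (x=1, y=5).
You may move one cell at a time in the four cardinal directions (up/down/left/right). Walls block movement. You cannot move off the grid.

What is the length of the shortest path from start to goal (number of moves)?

Answer: Shortest path length: 2

Derivation:
BFS from (x=1, y=7) until reaching (x=1, y=5):
  Distance 0: (x=1, y=7)
  Distance 1: (x=1, y=6), (x=0, y=7), (x=2, y=7), (x=1, y=8)
  Distance 2: (x=1, y=5), (x=0, y=6), (x=2, y=6), (x=3, y=7), (x=0, y=8), (x=1, y=9)  <- goal reached here
One shortest path (2 moves): (x=1, y=7) -> (x=1, y=6) -> (x=1, y=5)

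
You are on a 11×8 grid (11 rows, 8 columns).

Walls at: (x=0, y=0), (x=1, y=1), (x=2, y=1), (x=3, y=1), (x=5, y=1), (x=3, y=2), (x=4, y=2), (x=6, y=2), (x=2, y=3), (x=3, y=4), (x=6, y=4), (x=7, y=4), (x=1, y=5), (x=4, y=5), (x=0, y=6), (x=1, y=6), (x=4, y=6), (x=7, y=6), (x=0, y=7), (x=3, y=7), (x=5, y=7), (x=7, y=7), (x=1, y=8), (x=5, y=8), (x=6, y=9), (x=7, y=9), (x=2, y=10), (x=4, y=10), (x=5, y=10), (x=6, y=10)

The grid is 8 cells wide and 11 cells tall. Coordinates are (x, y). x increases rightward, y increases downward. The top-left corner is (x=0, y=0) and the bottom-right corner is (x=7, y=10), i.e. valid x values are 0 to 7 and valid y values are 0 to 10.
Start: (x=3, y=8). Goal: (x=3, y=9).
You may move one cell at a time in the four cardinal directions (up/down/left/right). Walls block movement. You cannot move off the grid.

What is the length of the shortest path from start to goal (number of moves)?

BFS from (x=3, y=8) until reaching (x=3, y=9):
  Distance 0: (x=3, y=8)
  Distance 1: (x=2, y=8), (x=4, y=8), (x=3, y=9)  <- goal reached here
One shortest path (1 moves): (x=3, y=8) -> (x=3, y=9)

Answer: Shortest path length: 1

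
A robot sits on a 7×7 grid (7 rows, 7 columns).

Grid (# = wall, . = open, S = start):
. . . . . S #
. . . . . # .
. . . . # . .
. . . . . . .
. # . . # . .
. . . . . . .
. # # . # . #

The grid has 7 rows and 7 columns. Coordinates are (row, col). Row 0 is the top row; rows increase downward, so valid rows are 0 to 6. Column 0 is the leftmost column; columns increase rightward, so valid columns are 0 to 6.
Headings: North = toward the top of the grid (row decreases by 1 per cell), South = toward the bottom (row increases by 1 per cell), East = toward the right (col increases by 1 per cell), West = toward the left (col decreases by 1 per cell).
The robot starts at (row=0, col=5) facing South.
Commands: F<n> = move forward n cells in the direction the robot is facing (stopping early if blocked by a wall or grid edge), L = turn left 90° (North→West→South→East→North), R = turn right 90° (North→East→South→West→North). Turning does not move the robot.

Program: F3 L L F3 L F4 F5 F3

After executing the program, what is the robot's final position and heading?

Answer: Final position: (row=0, col=0), facing West

Derivation:
Start: (row=0, col=5), facing South
  F3: move forward 0/3 (blocked), now at (row=0, col=5)
  L: turn left, now facing East
  L: turn left, now facing North
  F3: move forward 0/3 (blocked), now at (row=0, col=5)
  L: turn left, now facing West
  F4: move forward 4, now at (row=0, col=1)
  F5: move forward 1/5 (blocked), now at (row=0, col=0)
  F3: move forward 0/3 (blocked), now at (row=0, col=0)
Final: (row=0, col=0), facing West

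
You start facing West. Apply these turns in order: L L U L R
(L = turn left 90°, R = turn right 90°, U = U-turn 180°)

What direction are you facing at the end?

Answer: Final heading: West

Derivation:
Start: West
  L (left (90° counter-clockwise)) -> South
  L (left (90° counter-clockwise)) -> East
  U (U-turn (180°)) -> West
  L (left (90° counter-clockwise)) -> South
  R (right (90° clockwise)) -> West
Final: West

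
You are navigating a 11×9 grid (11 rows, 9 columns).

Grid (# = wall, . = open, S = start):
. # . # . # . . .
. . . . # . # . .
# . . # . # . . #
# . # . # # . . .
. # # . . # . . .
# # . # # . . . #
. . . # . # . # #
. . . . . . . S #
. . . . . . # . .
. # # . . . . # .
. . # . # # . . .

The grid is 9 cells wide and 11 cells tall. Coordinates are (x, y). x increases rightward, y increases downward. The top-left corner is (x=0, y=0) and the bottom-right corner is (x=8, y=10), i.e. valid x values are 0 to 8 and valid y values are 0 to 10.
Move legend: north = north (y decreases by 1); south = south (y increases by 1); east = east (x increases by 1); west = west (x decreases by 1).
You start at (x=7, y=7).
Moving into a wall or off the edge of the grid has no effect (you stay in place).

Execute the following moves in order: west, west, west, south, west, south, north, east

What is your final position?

Start: (x=7, y=7)
  west (west): (x=7, y=7) -> (x=6, y=7)
  west (west): (x=6, y=7) -> (x=5, y=7)
  west (west): (x=5, y=7) -> (x=4, y=7)
  south (south): (x=4, y=7) -> (x=4, y=8)
  west (west): (x=4, y=8) -> (x=3, y=8)
  south (south): (x=3, y=8) -> (x=3, y=9)
  north (north): (x=3, y=9) -> (x=3, y=8)
  east (east): (x=3, y=8) -> (x=4, y=8)
Final: (x=4, y=8)

Answer: Final position: (x=4, y=8)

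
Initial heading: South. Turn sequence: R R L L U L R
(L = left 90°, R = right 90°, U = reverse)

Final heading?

Answer: Final heading: North

Derivation:
Start: South
  R (right (90° clockwise)) -> West
  R (right (90° clockwise)) -> North
  L (left (90° counter-clockwise)) -> West
  L (left (90° counter-clockwise)) -> South
  U (U-turn (180°)) -> North
  L (left (90° counter-clockwise)) -> West
  R (right (90° clockwise)) -> North
Final: North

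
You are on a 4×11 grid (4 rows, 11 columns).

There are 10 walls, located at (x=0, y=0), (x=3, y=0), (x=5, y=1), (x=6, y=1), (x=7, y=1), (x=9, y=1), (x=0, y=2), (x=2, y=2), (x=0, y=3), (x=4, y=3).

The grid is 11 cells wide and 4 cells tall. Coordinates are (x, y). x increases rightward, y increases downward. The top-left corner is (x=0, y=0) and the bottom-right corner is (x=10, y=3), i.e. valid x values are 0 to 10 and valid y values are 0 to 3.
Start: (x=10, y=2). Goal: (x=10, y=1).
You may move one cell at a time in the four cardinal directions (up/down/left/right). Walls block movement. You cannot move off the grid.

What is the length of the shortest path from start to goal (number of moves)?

BFS from (x=10, y=2) until reaching (x=10, y=1):
  Distance 0: (x=10, y=2)
  Distance 1: (x=10, y=1), (x=9, y=2), (x=10, y=3)  <- goal reached here
One shortest path (1 moves): (x=10, y=2) -> (x=10, y=1)

Answer: Shortest path length: 1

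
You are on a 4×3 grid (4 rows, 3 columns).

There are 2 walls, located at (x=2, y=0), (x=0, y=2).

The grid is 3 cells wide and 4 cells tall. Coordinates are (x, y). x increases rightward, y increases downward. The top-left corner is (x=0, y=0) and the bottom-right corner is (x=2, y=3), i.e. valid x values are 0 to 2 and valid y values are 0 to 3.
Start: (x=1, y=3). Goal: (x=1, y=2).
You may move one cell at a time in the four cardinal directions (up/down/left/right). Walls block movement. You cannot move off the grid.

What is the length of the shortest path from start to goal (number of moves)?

Answer: Shortest path length: 1

Derivation:
BFS from (x=1, y=3) until reaching (x=1, y=2):
  Distance 0: (x=1, y=3)
  Distance 1: (x=1, y=2), (x=0, y=3), (x=2, y=3)  <- goal reached here
One shortest path (1 moves): (x=1, y=3) -> (x=1, y=2)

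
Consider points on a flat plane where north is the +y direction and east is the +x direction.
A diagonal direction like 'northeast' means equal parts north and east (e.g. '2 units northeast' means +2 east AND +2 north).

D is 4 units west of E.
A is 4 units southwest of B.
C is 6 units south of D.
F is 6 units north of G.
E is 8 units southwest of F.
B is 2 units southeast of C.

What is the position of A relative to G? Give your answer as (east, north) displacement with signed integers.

Place G at the origin (east=0, north=0).
  F is 6 units north of G: delta (east=+0, north=+6); F at (east=0, north=6).
  E is 8 units southwest of F: delta (east=-8, north=-8); E at (east=-8, north=-2).
  D is 4 units west of E: delta (east=-4, north=+0); D at (east=-12, north=-2).
  C is 6 units south of D: delta (east=+0, north=-6); C at (east=-12, north=-8).
  B is 2 units southeast of C: delta (east=+2, north=-2); B at (east=-10, north=-10).
  A is 4 units southwest of B: delta (east=-4, north=-4); A at (east=-14, north=-14).
Therefore A relative to G: (east=-14, north=-14).

Answer: A is at (east=-14, north=-14) relative to G.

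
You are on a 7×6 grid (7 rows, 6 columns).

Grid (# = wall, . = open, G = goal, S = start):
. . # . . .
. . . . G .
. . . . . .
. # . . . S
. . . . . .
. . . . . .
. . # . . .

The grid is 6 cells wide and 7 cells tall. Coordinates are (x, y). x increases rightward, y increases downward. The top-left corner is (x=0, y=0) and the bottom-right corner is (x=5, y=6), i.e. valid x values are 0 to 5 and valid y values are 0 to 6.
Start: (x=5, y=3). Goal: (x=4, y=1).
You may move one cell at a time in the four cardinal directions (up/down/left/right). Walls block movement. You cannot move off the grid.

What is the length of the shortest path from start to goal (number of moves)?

BFS from (x=5, y=3) until reaching (x=4, y=1):
  Distance 0: (x=5, y=3)
  Distance 1: (x=5, y=2), (x=4, y=3), (x=5, y=4)
  Distance 2: (x=5, y=1), (x=4, y=2), (x=3, y=3), (x=4, y=4), (x=5, y=5)
  Distance 3: (x=5, y=0), (x=4, y=1), (x=3, y=2), (x=2, y=3), (x=3, y=4), (x=4, y=5), (x=5, y=6)  <- goal reached here
One shortest path (3 moves): (x=5, y=3) -> (x=4, y=3) -> (x=4, y=2) -> (x=4, y=1)

Answer: Shortest path length: 3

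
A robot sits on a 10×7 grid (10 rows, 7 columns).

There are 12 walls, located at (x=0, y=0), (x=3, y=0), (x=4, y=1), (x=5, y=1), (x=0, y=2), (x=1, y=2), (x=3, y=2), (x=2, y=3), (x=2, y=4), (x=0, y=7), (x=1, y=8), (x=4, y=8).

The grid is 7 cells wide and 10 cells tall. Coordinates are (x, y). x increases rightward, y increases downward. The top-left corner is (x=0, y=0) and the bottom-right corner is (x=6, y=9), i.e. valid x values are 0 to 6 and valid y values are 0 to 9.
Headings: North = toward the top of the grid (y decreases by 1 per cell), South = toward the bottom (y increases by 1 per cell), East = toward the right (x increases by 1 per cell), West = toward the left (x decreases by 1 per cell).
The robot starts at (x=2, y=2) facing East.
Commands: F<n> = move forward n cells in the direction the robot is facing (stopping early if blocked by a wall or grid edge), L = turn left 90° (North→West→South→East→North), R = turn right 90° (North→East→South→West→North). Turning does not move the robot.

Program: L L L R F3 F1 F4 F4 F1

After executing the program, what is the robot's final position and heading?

Answer: Final position: (x=2, y=2), facing West

Derivation:
Start: (x=2, y=2), facing East
  L: turn left, now facing North
  L: turn left, now facing West
  L: turn left, now facing South
  R: turn right, now facing West
  F3: move forward 0/3 (blocked), now at (x=2, y=2)
  F1: move forward 0/1 (blocked), now at (x=2, y=2)
  F4: move forward 0/4 (blocked), now at (x=2, y=2)
  F4: move forward 0/4 (blocked), now at (x=2, y=2)
  F1: move forward 0/1 (blocked), now at (x=2, y=2)
Final: (x=2, y=2), facing West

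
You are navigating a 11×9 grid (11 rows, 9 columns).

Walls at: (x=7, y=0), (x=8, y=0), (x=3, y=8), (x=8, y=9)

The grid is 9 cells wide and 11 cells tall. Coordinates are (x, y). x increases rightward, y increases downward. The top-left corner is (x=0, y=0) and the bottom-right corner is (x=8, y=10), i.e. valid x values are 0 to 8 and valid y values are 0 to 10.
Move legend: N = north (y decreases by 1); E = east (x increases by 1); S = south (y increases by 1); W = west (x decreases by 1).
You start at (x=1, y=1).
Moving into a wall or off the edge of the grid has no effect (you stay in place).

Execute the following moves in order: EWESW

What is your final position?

Start: (x=1, y=1)
  E (east): (x=1, y=1) -> (x=2, y=1)
  W (west): (x=2, y=1) -> (x=1, y=1)
  E (east): (x=1, y=1) -> (x=2, y=1)
  S (south): (x=2, y=1) -> (x=2, y=2)
  W (west): (x=2, y=2) -> (x=1, y=2)
Final: (x=1, y=2)

Answer: Final position: (x=1, y=2)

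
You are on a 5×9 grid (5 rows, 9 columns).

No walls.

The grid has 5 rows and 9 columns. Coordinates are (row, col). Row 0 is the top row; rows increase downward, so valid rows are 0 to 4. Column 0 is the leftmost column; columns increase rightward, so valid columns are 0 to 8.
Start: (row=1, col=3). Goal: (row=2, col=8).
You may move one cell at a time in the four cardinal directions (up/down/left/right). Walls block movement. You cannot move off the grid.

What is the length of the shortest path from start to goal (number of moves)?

BFS from (row=1, col=3) until reaching (row=2, col=8):
  Distance 0: (row=1, col=3)
  Distance 1: (row=0, col=3), (row=1, col=2), (row=1, col=4), (row=2, col=3)
  Distance 2: (row=0, col=2), (row=0, col=4), (row=1, col=1), (row=1, col=5), (row=2, col=2), (row=2, col=4), (row=3, col=3)
  Distance 3: (row=0, col=1), (row=0, col=5), (row=1, col=0), (row=1, col=6), (row=2, col=1), (row=2, col=5), (row=3, col=2), (row=3, col=4), (row=4, col=3)
  Distance 4: (row=0, col=0), (row=0, col=6), (row=1, col=7), (row=2, col=0), (row=2, col=6), (row=3, col=1), (row=3, col=5), (row=4, col=2), (row=4, col=4)
  Distance 5: (row=0, col=7), (row=1, col=8), (row=2, col=7), (row=3, col=0), (row=3, col=6), (row=4, col=1), (row=4, col=5)
  Distance 6: (row=0, col=8), (row=2, col=8), (row=3, col=7), (row=4, col=0), (row=4, col=6)  <- goal reached here
One shortest path (6 moves): (row=1, col=3) -> (row=1, col=4) -> (row=1, col=5) -> (row=1, col=6) -> (row=1, col=7) -> (row=1, col=8) -> (row=2, col=8)

Answer: Shortest path length: 6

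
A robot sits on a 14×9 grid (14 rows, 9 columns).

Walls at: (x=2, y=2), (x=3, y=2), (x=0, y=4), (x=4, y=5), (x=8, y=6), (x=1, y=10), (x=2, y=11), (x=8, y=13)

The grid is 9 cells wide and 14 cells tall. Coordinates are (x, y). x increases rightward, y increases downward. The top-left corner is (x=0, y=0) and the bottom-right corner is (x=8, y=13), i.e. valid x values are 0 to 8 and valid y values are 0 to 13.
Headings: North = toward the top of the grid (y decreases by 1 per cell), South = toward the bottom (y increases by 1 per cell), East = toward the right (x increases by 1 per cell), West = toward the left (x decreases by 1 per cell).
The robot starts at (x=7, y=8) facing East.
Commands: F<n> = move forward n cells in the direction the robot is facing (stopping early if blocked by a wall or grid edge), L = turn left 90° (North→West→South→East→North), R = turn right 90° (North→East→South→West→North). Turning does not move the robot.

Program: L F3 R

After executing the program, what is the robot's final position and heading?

Answer: Final position: (x=7, y=5), facing East

Derivation:
Start: (x=7, y=8), facing East
  L: turn left, now facing North
  F3: move forward 3, now at (x=7, y=5)
  R: turn right, now facing East
Final: (x=7, y=5), facing East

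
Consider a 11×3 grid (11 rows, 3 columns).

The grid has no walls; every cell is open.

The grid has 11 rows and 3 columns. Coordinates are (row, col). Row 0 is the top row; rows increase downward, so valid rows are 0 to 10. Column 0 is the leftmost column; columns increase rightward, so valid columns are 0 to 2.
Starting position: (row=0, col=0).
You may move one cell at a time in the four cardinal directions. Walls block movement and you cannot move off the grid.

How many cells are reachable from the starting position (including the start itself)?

Answer: Reachable cells: 33

Derivation:
BFS flood-fill from (row=0, col=0):
  Distance 0: (row=0, col=0)
  Distance 1: (row=0, col=1), (row=1, col=0)
  Distance 2: (row=0, col=2), (row=1, col=1), (row=2, col=0)
  Distance 3: (row=1, col=2), (row=2, col=1), (row=3, col=0)
  Distance 4: (row=2, col=2), (row=3, col=1), (row=4, col=0)
  Distance 5: (row=3, col=2), (row=4, col=1), (row=5, col=0)
  Distance 6: (row=4, col=2), (row=5, col=1), (row=6, col=0)
  Distance 7: (row=5, col=2), (row=6, col=1), (row=7, col=0)
  Distance 8: (row=6, col=2), (row=7, col=1), (row=8, col=0)
  Distance 9: (row=7, col=2), (row=8, col=1), (row=9, col=0)
  Distance 10: (row=8, col=2), (row=9, col=1), (row=10, col=0)
  Distance 11: (row=9, col=2), (row=10, col=1)
  Distance 12: (row=10, col=2)
Total reachable: 33 (grid has 33 open cells total)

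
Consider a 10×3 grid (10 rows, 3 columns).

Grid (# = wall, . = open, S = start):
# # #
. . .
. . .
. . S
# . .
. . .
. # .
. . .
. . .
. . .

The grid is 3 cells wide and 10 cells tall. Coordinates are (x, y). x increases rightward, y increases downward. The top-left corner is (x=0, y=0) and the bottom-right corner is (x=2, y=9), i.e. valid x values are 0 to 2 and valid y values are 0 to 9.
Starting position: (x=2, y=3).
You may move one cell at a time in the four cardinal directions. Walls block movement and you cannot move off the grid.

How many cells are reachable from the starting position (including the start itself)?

Answer: Reachable cells: 25

Derivation:
BFS flood-fill from (x=2, y=3):
  Distance 0: (x=2, y=3)
  Distance 1: (x=2, y=2), (x=1, y=3), (x=2, y=4)
  Distance 2: (x=2, y=1), (x=1, y=2), (x=0, y=3), (x=1, y=4), (x=2, y=5)
  Distance 3: (x=1, y=1), (x=0, y=2), (x=1, y=5), (x=2, y=6)
  Distance 4: (x=0, y=1), (x=0, y=5), (x=2, y=7)
  Distance 5: (x=0, y=6), (x=1, y=7), (x=2, y=8)
  Distance 6: (x=0, y=7), (x=1, y=8), (x=2, y=9)
  Distance 7: (x=0, y=8), (x=1, y=9)
  Distance 8: (x=0, y=9)
Total reachable: 25 (grid has 25 open cells total)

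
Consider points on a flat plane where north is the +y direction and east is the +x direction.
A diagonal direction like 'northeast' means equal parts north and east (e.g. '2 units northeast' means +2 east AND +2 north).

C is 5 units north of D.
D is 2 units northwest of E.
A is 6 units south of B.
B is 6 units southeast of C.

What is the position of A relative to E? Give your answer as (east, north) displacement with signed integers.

Answer: A is at (east=4, north=-5) relative to E.

Derivation:
Place E at the origin (east=0, north=0).
  D is 2 units northwest of E: delta (east=-2, north=+2); D at (east=-2, north=2).
  C is 5 units north of D: delta (east=+0, north=+5); C at (east=-2, north=7).
  B is 6 units southeast of C: delta (east=+6, north=-6); B at (east=4, north=1).
  A is 6 units south of B: delta (east=+0, north=-6); A at (east=4, north=-5).
Therefore A relative to E: (east=4, north=-5).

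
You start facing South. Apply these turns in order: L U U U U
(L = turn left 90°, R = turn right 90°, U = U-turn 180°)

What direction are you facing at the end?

Answer: Final heading: East

Derivation:
Start: South
  L (left (90° counter-clockwise)) -> East
  U (U-turn (180°)) -> West
  U (U-turn (180°)) -> East
  U (U-turn (180°)) -> West
  U (U-turn (180°)) -> East
Final: East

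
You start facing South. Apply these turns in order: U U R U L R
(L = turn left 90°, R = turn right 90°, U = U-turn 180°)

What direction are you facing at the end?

Answer: Final heading: East

Derivation:
Start: South
  U (U-turn (180°)) -> North
  U (U-turn (180°)) -> South
  R (right (90° clockwise)) -> West
  U (U-turn (180°)) -> East
  L (left (90° counter-clockwise)) -> North
  R (right (90° clockwise)) -> East
Final: East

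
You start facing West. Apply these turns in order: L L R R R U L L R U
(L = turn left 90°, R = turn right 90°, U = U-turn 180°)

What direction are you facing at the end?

Start: West
  L (left (90° counter-clockwise)) -> South
  L (left (90° counter-clockwise)) -> East
  R (right (90° clockwise)) -> South
  R (right (90° clockwise)) -> West
  R (right (90° clockwise)) -> North
  U (U-turn (180°)) -> South
  L (left (90° counter-clockwise)) -> East
  L (left (90° counter-clockwise)) -> North
  R (right (90° clockwise)) -> East
  U (U-turn (180°)) -> West
Final: West

Answer: Final heading: West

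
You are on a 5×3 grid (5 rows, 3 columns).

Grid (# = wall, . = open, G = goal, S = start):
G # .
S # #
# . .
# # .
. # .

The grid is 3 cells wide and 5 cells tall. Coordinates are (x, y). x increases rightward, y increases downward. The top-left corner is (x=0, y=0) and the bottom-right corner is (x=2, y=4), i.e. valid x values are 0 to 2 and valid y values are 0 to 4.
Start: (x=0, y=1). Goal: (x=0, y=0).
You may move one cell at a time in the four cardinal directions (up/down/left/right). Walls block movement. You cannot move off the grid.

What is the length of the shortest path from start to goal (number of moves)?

BFS from (x=0, y=1) until reaching (x=0, y=0):
  Distance 0: (x=0, y=1)
  Distance 1: (x=0, y=0)  <- goal reached here
One shortest path (1 moves): (x=0, y=1) -> (x=0, y=0)

Answer: Shortest path length: 1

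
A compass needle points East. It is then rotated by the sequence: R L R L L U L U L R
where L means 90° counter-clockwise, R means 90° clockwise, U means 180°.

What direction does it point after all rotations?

Start: East
  R (right (90° clockwise)) -> South
  L (left (90° counter-clockwise)) -> East
  R (right (90° clockwise)) -> South
  L (left (90° counter-clockwise)) -> East
  L (left (90° counter-clockwise)) -> North
  U (U-turn (180°)) -> South
  L (left (90° counter-clockwise)) -> East
  U (U-turn (180°)) -> West
  L (left (90° counter-clockwise)) -> South
  R (right (90° clockwise)) -> West
Final: West

Answer: Final heading: West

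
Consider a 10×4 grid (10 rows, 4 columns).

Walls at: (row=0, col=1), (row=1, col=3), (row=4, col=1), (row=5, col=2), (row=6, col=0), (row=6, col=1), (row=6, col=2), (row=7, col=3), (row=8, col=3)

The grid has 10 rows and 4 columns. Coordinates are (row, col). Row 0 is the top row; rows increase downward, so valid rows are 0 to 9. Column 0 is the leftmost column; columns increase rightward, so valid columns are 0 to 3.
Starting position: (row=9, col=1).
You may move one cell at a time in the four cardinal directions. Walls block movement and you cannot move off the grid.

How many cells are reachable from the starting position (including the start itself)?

BFS flood-fill from (row=9, col=1):
  Distance 0: (row=9, col=1)
  Distance 1: (row=8, col=1), (row=9, col=0), (row=9, col=2)
  Distance 2: (row=7, col=1), (row=8, col=0), (row=8, col=2), (row=9, col=3)
  Distance 3: (row=7, col=0), (row=7, col=2)
Total reachable: 10 (grid has 31 open cells total)

Answer: Reachable cells: 10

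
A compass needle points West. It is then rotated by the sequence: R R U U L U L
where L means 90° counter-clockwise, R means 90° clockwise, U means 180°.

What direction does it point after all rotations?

Start: West
  R (right (90° clockwise)) -> North
  R (right (90° clockwise)) -> East
  U (U-turn (180°)) -> West
  U (U-turn (180°)) -> East
  L (left (90° counter-clockwise)) -> North
  U (U-turn (180°)) -> South
  L (left (90° counter-clockwise)) -> East
Final: East

Answer: Final heading: East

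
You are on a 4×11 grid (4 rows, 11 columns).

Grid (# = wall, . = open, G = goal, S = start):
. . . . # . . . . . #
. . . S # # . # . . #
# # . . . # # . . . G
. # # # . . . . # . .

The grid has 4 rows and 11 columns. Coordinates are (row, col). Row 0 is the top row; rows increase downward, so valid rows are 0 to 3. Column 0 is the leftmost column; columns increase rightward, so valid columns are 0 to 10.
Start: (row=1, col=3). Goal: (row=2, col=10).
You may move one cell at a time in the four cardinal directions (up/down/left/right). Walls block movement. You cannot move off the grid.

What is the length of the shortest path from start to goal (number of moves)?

BFS from (row=1, col=3) until reaching (row=2, col=10):
  Distance 0: (row=1, col=3)
  Distance 1: (row=0, col=3), (row=1, col=2), (row=2, col=3)
  Distance 2: (row=0, col=2), (row=1, col=1), (row=2, col=2), (row=2, col=4)
  Distance 3: (row=0, col=1), (row=1, col=0), (row=3, col=4)
  Distance 4: (row=0, col=0), (row=3, col=5)
  Distance 5: (row=3, col=6)
  Distance 6: (row=3, col=7)
  Distance 7: (row=2, col=7)
  Distance 8: (row=2, col=8)
  Distance 9: (row=1, col=8), (row=2, col=9)
  Distance 10: (row=0, col=8), (row=1, col=9), (row=2, col=10), (row=3, col=9)  <- goal reached here
One shortest path (10 moves): (row=1, col=3) -> (row=2, col=3) -> (row=2, col=4) -> (row=3, col=4) -> (row=3, col=5) -> (row=3, col=6) -> (row=3, col=7) -> (row=2, col=7) -> (row=2, col=8) -> (row=2, col=9) -> (row=2, col=10)

Answer: Shortest path length: 10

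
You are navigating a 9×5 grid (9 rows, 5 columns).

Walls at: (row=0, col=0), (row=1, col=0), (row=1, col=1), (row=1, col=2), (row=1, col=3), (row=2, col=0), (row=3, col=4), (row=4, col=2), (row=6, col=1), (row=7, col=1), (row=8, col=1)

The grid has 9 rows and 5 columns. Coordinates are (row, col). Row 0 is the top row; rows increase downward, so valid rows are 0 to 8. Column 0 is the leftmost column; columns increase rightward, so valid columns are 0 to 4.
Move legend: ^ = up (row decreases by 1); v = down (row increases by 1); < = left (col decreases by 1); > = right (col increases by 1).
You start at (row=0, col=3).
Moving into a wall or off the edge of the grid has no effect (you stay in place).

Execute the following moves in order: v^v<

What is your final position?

Start: (row=0, col=3)
  v (down): blocked, stay at (row=0, col=3)
  ^ (up): blocked, stay at (row=0, col=3)
  v (down): blocked, stay at (row=0, col=3)
  < (left): (row=0, col=3) -> (row=0, col=2)
Final: (row=0, col=2)

Answer: Final position: (row=0, col=2)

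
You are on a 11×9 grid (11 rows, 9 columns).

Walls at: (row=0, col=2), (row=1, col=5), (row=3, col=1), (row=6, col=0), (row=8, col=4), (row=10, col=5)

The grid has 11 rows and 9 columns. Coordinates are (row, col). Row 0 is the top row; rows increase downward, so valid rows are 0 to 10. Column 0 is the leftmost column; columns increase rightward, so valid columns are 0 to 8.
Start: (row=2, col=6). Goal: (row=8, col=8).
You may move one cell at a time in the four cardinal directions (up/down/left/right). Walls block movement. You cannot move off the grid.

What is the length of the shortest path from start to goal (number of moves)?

Answer: Shortest path length: 8

Derivation:
BFS from (row=2, col=6) until reaching (row=8, col=8):
  Distance 0: (row=2, col=6)
  Distance 1: (row=1, col=6), (row=2, col=5), (row=2, col=7), (row=3, col=6)
  Distance 2: (row=0, col=6), (row=1, col=7), (row=2, col=4), (row=2, col=8), (row=3, col=5), (row=3, col=7), (row=4, col=6)
  Distance 3: (row=0, col=5), (row=0, col=7), (row=1, col=4), (row=1, col=8), (row=2, col=3), (row=3, col=4), (row=3, col=8), (row=4, col=5), (row=4, col=7), (row=5, col=6)
  Distance 4: (row=0, col=4), (row=0, col=8), (row=1, col=3), (row=2, col=2), (row=3, col=3), (row=4, col=4), (row=4, col=8), (row=5, col=5), (row=5, col=7), (row=6, col=6)
  Distance 5: (row=0, col=3), (row=1, col=2), (row=2, col=1), (row=3, col=2), (row=4, col=3), (row=5, col=4), (row=5, col=8), (row=6, col=5), (row=6, col=7), (row=7, col=6)
  Distance 6: (row=1, col=1), (row=2, col=0), (row=4, col=2), (row=5, col=3), (row=6, col=4), (row=6, col=8), (row=7, col=5), (row=7, col=7), (row=8, col=6)
  Distance 7: (row=0, col=1), (row=1, col=0), (row=3, col=0), (row=4, col=1), (row=5, col=2), (row=6, col=3), (row=7, col=4), (row=7, col=8), (row=8, col=5), (row=8, col=7), (row=9, col=6)
  Distance 8: (row=0, col=0), (row=4, col=0), (row=5, col=1), (row=6, col=2), (row=7, col=3), (row=8, col=8), (row=9, col=5), (row=9, col=7), (row=10, col=6)  <- goal reached here
One shortest path (8 moves): (row=2, col=6) -> (row=2, col=7) -> (row=2, col=8) -> (row=3, col=8) -> (row=4, col=8) -> (row=5, col=8) -> (row=6, col=8) -> (row=7, col=8) -> (row=8, col=8)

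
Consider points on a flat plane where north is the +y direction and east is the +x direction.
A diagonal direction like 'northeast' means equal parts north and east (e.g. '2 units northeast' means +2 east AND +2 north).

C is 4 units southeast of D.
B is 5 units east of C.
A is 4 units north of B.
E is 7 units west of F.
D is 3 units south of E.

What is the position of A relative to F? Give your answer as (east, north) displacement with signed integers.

Answer: A is at (east=2, north=-3) relative to F.

Derivation:
Place F at the origin (east=0, north=0).
  E is 7 units west of F: delta (east=-7, north=+0); E at (east=-7, north=0).
  D is 3 units south of E: delta (east=+0, north=-3); D at (east=-7, north=-3).
  C is 4 units southeast of D: delta (east=+4, north=-4); C at (east=-3, north=-7).
  B is 5 units east of C: delta (east=+5, north=+0); B at (east=2, north=-7).
  A is 4 units north of B: delta (east=+0, north=+4); A at (east=2, north=-3).
Therefore A relative to F: (east=2, north=-3).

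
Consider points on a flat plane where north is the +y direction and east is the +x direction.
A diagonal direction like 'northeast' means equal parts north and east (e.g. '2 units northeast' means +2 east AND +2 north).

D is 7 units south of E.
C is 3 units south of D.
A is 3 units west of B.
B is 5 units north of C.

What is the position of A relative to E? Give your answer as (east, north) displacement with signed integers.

Place E at the origin (east=0, north=0).
  D is 7 units south of E: delta (east=+0, north=-7); D at (east=0, north=-7).
  C is 3 units south of D: delta (east=+0, north=-3); C at (east=0, north=-10).
  B is 5 units north of C: delta (east=+0, north=+5); B at (east=0, north=-5).
  A is 3 units west of B: delta (east=-3, north=+0); A at (east=-3, north=-5).
Therefore A relative to E: (east=-3, north=-5).

Answer: A is at (east=-3, north=-5) relative to E.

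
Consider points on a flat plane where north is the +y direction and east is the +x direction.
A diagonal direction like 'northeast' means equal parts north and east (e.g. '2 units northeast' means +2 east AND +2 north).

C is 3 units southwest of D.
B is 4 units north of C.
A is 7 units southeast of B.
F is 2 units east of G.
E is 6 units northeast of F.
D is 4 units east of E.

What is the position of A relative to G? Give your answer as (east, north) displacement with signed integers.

Answer: A is at (east=16, north=0) relative to G.

Derivation:
Place G at the origin (east=0, north=0).
  F is 2 units east of G: delta (east=+2, north=+0); F at (east=2, north=0).
  E is 6 units northeast of F: delta (east=+6, north=+6); E at (east=8, north=6).
  D is 4 units east of E: delta (east=+4, north=+0); D at (east=12, north=6).
  C is 3 units southwest of D: delta (east=-3, north=-3); C at (east=9, north=3).
  B is 4 units north of C: delta (east=+0, north=+4); B at (east=9, north=7).
  A is 7 units southeast of B: delta (east=+7, north=-7); A at (east=16, north=0).
Therefore A relative to G: (east=16, north=0).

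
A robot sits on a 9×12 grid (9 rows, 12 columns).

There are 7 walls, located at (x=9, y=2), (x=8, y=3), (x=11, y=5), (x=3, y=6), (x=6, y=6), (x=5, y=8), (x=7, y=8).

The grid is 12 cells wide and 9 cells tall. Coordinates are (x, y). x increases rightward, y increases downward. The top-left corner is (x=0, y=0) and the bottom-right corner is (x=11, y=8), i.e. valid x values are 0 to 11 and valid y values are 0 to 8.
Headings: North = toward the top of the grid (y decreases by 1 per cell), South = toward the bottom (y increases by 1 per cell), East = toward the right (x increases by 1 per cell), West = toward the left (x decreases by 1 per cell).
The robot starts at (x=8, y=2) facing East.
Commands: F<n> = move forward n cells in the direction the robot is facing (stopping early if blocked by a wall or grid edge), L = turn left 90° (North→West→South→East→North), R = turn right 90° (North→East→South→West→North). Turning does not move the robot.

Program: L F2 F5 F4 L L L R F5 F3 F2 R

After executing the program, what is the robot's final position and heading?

Start: (x=8, y=2), facing East
  L: turn left, now facing North
  F2: move forward 2, now at (x=8, y=0)
  F5: move forward 0/5 (blocked), now at (x=8, y=0)
  F4: move forward 0/4 (blocked), now at (x=8, y=0)
  L: turn left, now facing West
  L: turn left, now facing South
  L: turn left, now facing East
  R: turn right, now facing South
  F5: move forward 2/5 (blocked), now at (x=8, y=2)
  F3: move forward 0/3 (blocked), now at (x=8, y=2)
  F2: move forward 0/2 (blocked), now at (x=8, y=2)
  R: turn right, now facing West
Final: (x=8, y=2), facing West

Answer: Final position: (x=8, y=2), facing West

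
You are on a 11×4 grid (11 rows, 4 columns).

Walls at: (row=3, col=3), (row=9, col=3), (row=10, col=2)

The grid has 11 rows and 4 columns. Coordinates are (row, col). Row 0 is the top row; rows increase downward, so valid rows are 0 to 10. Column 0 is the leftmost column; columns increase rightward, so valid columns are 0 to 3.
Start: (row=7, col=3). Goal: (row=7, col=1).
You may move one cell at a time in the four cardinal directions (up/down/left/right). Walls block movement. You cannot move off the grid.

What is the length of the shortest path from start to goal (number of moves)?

Answer: Shortest path length: 2

Derivation:
BFS from (row=7, col=3) until reaching (row=7, col=1):
  Distance 0: (row=7, col=3)
  Distance 1: (row=6, col=3), (row=7, col=2), (row=8, col=3)
  Distance 2: (row=5, col=3), (row=6, col=2), (row=7, col=1), (row=8, col=2)  <- goal reached here
One shortest path (2 moves): (row=7, col=3) -> (row=7, col=2) -> (row=7, col=1)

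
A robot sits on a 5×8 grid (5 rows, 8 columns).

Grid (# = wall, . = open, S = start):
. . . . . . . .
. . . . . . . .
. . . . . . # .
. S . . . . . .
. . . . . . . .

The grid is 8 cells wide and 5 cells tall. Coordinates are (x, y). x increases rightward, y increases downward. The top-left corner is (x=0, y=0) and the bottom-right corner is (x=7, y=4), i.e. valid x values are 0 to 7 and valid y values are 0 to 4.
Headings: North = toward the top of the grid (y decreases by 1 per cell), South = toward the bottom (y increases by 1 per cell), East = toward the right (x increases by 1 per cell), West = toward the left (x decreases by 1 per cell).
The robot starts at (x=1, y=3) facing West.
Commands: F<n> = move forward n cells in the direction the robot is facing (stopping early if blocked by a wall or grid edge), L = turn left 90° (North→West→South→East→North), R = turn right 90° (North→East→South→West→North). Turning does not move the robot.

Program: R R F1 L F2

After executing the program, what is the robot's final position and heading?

Answer: Final position: (x=2, y=1), facing North

Derivation:
Start: (x=1, y=3), facing West
  R: turn right, now facing North
  R: turn right, now facing East
  F1: move forward 1, now at (x=2, y=3)
  L: turn left, now facing North
  F2: move forward 2, now at (x=2, y=1)
Final: (x=2, y=1), facing North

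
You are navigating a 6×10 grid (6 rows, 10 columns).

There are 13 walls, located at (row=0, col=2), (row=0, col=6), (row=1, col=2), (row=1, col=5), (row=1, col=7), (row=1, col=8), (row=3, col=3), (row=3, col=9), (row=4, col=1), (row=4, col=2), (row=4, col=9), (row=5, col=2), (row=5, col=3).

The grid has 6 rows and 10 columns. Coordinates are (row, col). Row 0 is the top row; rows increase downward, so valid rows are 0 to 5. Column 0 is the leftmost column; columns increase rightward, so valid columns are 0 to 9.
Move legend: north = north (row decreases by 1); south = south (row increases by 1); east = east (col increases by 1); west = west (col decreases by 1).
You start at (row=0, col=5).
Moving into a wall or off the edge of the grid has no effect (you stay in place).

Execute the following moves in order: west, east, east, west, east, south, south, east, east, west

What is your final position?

Answer: Final position: (row=0, col=4)

Derivation:
Start: (row=0, col=5)
  west (west): (row=0, col=5) -> (row=0, col=4)
  east (east): (row=0, col=4) -> (row=0, col=5)
  east (east): blocked, stay at (row=0, col=5)
  west (west): (row=0, col=5) -> (row=0, col=4)
  east (east): (row=0, col=4) -> (row=0, col=5)
  south (south): blocked, stay at (row=0, col=5)
  south (south): blocked, stay at (row=0, col=5)
  east (east): blocked, stay at (row=0, col=5)
  east (east): blocked, stay at (row=0, col=5)
  west (west): (row=0, col=5) -> (row=0, col=4)
Final: (row=0, col=4)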